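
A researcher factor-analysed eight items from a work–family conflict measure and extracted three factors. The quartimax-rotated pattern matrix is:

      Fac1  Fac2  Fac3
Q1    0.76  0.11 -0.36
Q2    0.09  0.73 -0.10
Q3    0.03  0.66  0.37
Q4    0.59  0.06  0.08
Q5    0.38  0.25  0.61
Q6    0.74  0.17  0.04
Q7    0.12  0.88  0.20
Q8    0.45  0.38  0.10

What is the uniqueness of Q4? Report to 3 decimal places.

h² = 0.59² + 0.06² + 0.08² = 0.3481 + 0.0036 + 0.0064 = 0.3581
Uniqueness u² = 1 − h² = 1 − 0.3581 = 0.6419

0.642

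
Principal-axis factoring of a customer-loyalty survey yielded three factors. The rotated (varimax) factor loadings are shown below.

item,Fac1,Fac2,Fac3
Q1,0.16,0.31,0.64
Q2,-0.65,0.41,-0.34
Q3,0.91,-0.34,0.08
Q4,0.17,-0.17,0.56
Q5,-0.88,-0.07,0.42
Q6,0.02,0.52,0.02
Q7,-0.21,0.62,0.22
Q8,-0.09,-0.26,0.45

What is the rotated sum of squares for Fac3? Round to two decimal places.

SS loadings for Fac3 = 0.64² + (-0.34)² + 0.08² + 0.56² + 0.42² + 0.02² + 0.22² + 0.45² = 0.4096 + 0.1156 + 0.0064 + 0.3136 + 0.1764 + 0.0004 + 0.0484 + 0.2025 = 1.2729

1.27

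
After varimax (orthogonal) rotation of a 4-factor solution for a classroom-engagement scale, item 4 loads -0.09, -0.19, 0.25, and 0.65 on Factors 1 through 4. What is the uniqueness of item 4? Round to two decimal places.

h² = (-0.09)² + (-0.19)² + 0.25² + 0.65² = 0.0081 + 0.0361 + 0.0625 + 0.4225 = 0.5292
Uniqueness u² = 1 − h² = 1 − 0.5292 = 0.4708

0.47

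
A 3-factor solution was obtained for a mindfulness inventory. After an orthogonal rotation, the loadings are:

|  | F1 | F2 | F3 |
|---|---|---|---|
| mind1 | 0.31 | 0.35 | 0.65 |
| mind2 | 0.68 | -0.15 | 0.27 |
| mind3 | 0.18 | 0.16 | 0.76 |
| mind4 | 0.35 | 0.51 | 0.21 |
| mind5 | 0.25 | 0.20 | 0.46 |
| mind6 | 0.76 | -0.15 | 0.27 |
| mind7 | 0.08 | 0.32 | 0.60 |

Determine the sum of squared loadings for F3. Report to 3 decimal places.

SS loadings for F3 = 0.65² + 0.27² + 0.76² + 0.21² + 0.46² + 0.27² + 0.60² = 0.4225 + 0.0729 + 0.5776 + 0.0441 + 0.2116 + 0.0729 + 0.3600 = 1.7616

1.762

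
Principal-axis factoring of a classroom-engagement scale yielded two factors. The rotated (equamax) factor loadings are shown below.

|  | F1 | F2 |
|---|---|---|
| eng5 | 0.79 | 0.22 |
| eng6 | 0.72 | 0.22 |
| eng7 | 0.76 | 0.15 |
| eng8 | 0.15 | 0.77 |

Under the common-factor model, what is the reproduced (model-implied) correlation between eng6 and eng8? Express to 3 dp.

0.277

r̂ = Σ λ_i·λ_j across factors = (0.72)(0.15) + (0.22)(0.77)
  = +0.1080 +0.1694 = 0.2774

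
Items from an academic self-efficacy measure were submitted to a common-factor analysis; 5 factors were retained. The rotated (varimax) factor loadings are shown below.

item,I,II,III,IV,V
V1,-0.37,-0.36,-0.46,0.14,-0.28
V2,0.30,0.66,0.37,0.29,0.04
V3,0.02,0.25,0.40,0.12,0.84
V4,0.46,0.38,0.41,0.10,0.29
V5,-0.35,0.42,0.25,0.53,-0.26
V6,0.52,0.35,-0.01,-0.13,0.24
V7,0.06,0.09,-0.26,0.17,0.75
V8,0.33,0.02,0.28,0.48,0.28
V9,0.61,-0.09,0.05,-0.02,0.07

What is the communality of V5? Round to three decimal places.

0.710

h² = (-0.35)² + 0.42² + 0.25² + 0.53² + (-0.26)² = 0.1225 + 0.1764 + 0.0625 + 0.2809 + 0.0676 = 0.7099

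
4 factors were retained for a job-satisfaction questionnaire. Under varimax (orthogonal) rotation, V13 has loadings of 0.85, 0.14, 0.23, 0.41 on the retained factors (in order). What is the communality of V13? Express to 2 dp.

0.96

h² = 0.85² + 0.14² + 0.23² + 0.41² = 0.7225 + 0.0196 + 0.0529 + 0.1681 = 0.9631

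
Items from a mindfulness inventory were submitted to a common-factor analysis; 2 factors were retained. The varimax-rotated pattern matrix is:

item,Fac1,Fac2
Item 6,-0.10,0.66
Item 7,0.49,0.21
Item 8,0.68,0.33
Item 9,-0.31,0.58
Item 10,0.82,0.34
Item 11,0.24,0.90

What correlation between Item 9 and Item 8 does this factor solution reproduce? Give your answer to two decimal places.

r̂ = Σ λ_i·λ_j across factors = (-0.31)(0.68) + (0.58)(0.33)
  = -0.2108 +0.1914 = -0.0194

-0.02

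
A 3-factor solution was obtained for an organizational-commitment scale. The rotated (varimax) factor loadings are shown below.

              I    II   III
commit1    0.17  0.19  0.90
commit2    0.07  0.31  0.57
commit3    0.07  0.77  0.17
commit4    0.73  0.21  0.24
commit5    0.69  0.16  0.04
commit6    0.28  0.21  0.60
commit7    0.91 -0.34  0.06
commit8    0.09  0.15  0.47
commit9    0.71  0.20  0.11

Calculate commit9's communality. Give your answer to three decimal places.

h² = 0.71² + 0.20² + 0.11² = 0.5041 + 0.0400 + 0.0121 = 0.5562

0.556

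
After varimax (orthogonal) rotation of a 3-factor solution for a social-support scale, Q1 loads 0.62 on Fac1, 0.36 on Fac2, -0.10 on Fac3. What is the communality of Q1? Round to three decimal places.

h² = 0.62² + 0.36² + (-0.10)² = 0.3844 + 0.1296 + 0.0100 = 0.5240

0.524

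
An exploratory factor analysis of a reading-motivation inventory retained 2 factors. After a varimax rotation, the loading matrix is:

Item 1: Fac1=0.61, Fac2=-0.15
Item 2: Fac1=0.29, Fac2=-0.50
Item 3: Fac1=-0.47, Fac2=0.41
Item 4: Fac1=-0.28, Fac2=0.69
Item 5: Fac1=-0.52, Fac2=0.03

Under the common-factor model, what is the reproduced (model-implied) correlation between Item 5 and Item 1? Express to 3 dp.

-0.322

r̂ = Σ λ_i·λ_j across factors = (-0.52)(0.61) + (0.03)(-0.15)
  = -0.3172 -0.0045 = -0.3217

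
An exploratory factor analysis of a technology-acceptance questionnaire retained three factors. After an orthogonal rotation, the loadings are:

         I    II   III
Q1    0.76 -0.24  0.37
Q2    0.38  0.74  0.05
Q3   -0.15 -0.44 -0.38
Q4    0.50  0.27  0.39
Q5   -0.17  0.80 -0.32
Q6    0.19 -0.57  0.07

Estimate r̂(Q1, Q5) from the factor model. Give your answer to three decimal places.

r̂ = Σ λ_i·λ_j across factors = (0.76)(-0.17) + (-0.24)(0.80) + (0.37)(-0.32)
  = -0.1292 -0.1920 -0.1184 = -0.4396

-0.440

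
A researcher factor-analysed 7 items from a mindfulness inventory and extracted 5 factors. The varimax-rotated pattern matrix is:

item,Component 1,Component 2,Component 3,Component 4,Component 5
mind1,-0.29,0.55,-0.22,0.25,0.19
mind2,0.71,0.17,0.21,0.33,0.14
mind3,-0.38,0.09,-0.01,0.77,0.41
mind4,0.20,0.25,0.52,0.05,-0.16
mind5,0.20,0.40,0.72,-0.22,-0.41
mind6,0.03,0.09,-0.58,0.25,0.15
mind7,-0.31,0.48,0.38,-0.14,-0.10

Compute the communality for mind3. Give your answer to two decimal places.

0.91

h² = (-0.38)² + 0.09² + (-0.01)² + 0.77² + 0.41² = 0.1444 + 0.0081 + 0.0001 + 0.5929 + 0.1681 = 0.9136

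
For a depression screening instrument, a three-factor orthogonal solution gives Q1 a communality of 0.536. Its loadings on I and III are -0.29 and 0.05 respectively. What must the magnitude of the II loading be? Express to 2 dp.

0.67

Under orthogonal rotation h² = Σλ², so λ_II² = h² − (0.0866) = 0.536 − 0.0866 = 0.4494.
|λ| = √0.4494 = 0.6704.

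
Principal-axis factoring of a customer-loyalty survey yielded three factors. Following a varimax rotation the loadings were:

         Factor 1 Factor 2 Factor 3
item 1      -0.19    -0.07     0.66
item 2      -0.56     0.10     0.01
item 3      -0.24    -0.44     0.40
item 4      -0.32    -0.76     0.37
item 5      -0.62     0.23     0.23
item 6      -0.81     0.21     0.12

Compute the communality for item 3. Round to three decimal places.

h² = (-0.24)² + (-0.44)² + 0.40² = 0.0576 + 0.1936 + 0.1600 = 0.4112

0.411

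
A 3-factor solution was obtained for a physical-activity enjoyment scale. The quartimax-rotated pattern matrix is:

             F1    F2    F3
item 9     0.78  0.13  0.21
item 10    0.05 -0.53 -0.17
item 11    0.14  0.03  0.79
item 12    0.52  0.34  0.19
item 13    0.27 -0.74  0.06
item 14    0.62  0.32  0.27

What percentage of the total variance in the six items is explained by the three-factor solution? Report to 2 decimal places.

SS loadings by factor: 1.3582, 1.0643, 0.8097; total = 3.2322.
Total variance with 6 standardized items is 6, so the solution explains 3.2322/6 = 0.5387 = 53.87%.

53.87%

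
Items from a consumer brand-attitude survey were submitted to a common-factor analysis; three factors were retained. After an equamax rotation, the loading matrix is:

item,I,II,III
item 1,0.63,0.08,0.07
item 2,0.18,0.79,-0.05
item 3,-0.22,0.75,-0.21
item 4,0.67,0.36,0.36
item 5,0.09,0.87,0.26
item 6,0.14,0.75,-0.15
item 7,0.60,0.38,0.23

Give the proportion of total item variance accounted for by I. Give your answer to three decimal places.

SS loadings for I = 0.63² + 0.18² + (-0.22)² + 0.67² + 0.09² + 0.14² + 0.60² = 1.3143
Proportion of variance = 1.3143 / 7 = 0.1878.

0.188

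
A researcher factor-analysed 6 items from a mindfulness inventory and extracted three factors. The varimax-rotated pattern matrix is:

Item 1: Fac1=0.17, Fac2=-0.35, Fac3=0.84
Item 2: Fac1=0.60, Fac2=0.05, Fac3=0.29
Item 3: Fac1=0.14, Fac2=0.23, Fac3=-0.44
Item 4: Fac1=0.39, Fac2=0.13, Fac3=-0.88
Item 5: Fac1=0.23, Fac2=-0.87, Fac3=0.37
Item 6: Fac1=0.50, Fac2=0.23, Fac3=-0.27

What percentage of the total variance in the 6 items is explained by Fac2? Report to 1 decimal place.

16.7%

SS loadings for Fac2 = (-0.35)² + 0.05² + 0.23² + 0.13² + (-0.87)² + 0.23² = 1.0046
With 6 standardized items, total variance = 6. Proportion = 1.0046/6 = 0.1674 → 16.74%.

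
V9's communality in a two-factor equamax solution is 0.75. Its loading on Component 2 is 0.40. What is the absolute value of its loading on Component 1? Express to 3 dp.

0.768

Under orthogonal rotation h² = Σλ², so λ_Component 1² = h² − (0.1600) = 0.75 − 0.1600 = 0.5900.
|λ| = √0.5900 = 0.7681.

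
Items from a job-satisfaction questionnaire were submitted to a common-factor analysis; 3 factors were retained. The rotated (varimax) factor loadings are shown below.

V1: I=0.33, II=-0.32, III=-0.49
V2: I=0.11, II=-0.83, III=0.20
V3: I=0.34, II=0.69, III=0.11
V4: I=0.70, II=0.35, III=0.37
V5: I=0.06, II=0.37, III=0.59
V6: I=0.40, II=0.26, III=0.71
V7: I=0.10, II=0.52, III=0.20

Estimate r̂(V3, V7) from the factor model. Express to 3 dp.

r̂ = Σ λ_i·λ_j across factors = (0.34)(0.10) + (0.69)(0.52) + (0.11)(0.20)
  = +0.0340 +0.3588 +0.0220 = 0.4148

0.415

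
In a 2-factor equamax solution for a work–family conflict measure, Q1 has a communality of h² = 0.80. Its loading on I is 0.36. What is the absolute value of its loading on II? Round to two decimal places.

0.82

Under orthogonal rotation h² = Σλ², so λ_II² = h² − (0.1296) = 0.80 − 0.1296 = 0.6704.
|λ| = √0.6704 = 0.8188.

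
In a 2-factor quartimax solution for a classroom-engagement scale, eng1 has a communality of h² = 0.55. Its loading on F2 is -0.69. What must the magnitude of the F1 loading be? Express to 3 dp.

0.272

Under orthogonal rotation h² = Σλ², so λ_F1² = h² − (0.4761) = 0.55 − 0.4761 = 0.0739.
|λ| = √0.0739 = 0.2718.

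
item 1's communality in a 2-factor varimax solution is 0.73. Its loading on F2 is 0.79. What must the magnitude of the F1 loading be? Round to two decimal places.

0.33

Under orthogonal rotation h² = Σλ², so λ_F1² = h² − (0.6241) = 0.73 − 0.6241 = 0.1059.
|λ| = √0.1059 = 0.3254.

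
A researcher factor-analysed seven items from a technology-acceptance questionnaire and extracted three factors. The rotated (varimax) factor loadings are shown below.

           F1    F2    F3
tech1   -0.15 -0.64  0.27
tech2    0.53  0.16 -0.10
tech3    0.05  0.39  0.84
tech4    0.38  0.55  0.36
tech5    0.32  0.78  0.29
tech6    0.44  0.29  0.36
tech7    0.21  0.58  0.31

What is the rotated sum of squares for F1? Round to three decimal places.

0.790

SS loadings for F1 = (-0.15)² + 0.53² + 0.05² + 0.38² + 0.32² + 0.44² + 0.21² = 0.0225 + 0.2809 + 0.0025 + 0.1444 + 0.1024 + 0.1936 + 0.0441 = 0.7904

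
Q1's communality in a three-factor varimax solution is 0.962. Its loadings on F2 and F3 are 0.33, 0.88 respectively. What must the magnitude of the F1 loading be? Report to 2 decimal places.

0.28

Under orthogonal rotation h² = Σλ², so λ_F1² = h² − (0.8833) = 0.962 − 0.8833 = 0.0787.
|λ| = √0.0787 = 0.2805.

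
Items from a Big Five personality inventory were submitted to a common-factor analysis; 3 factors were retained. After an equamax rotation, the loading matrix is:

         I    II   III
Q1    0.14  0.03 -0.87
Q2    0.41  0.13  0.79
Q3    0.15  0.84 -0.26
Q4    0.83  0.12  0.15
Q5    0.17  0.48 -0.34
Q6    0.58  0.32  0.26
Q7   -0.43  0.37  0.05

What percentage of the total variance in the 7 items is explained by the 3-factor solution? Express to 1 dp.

Communalities: 0.7774, 0.8091, 0.7957, 0.7258, 0.3749, 0.5064, 0.3243; Σh² = 4.3136.
Total variance with 7 standardized items is 7, so the solution explains 4.3136/7 = 0.6162 = 61.62%.

61.6%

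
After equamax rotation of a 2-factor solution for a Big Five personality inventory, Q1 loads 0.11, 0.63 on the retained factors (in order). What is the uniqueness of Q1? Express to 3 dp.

0.591

h² = 0.11² + 0.63² = 0.0121 + 0.3969 = 0.4090
Uniqueness u² = 1 − h² = 1 − 0.4090 = 0.5910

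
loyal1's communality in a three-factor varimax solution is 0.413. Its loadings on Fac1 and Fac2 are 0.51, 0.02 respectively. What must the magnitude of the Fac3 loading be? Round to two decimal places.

Under orthogonal rotation h² = Σλ², so λ_Fac3² = h² − (0.2605) = 0.413 − 0.2605 = 0.1525.
|λ| = √0.1525 = 0.3905.

0.39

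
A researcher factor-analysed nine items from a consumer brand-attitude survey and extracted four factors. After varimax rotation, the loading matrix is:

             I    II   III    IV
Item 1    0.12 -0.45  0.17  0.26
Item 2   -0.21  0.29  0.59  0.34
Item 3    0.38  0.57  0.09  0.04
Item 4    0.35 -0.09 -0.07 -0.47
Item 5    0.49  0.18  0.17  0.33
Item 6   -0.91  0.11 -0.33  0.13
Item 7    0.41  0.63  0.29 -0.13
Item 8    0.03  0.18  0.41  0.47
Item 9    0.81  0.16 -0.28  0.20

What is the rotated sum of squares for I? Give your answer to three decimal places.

2.219

SS loadings for I = 0.12² + (-0.21)² + 0.38² + 0.35² + 0.49² + (-0.91)² + 0.41² + 0.03² + 0.81² = 0.0144 + 0.0441 + 0.1444 + 0.1225 + 0.2401 + 0.8281 + 0.1681 + 0.0009 + 0.6561 = 2.2187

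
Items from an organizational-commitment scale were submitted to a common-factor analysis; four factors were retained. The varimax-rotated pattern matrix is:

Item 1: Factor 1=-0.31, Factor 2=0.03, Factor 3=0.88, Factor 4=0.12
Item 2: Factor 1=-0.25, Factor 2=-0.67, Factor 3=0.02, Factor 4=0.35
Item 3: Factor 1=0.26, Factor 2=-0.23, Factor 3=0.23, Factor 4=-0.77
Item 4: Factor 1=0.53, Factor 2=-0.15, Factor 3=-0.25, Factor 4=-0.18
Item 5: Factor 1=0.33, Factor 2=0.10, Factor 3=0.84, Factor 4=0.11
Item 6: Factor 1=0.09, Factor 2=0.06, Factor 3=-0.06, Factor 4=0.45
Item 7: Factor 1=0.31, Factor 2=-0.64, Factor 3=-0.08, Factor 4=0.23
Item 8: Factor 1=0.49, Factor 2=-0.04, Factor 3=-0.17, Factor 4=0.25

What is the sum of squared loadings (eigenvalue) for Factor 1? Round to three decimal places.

SS loadings for Factor 1 = (-0.31)² + (-0.25)² + 0.26² + 0.53² + 0.33² + 0.09² + 0.31² + 0.49² = 0.0961 + 0.0625 + 0.0676 + 0.2809 + 0.1089 + 0.0081 + 0.0961 + 0.2401 = 0.9603

0.960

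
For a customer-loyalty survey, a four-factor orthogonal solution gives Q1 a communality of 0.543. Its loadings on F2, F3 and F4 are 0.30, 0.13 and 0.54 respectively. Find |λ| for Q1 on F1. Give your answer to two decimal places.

Under orthogonal rotation h² = Σλ², so λ_F1² = h² − (0.3985) = 0.543 − 0.3985 = 0.1445.
|λ| = √0.1445 = 0.3801.

0.38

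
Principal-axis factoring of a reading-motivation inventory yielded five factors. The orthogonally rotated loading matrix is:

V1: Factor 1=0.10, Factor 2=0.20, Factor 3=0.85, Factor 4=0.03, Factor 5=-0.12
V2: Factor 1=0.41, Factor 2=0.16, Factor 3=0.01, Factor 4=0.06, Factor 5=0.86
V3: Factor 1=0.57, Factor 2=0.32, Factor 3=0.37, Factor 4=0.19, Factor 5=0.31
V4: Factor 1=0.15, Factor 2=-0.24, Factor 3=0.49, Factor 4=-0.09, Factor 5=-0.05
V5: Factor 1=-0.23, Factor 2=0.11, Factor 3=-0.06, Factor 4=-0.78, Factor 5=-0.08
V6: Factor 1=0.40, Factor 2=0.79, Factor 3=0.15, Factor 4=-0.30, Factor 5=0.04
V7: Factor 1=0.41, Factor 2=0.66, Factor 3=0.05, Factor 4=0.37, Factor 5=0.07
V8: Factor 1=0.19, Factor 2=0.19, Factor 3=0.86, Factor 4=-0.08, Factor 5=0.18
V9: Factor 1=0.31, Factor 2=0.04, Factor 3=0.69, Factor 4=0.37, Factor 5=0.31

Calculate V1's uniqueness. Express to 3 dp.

0.212

h² = 0.10² + 0.20² + 0.85² + 0.03² + (-0.12)² = 0.0100 + 0.0400 + 0.7225 + 0.0009 + 0.0144 = 0.7878
Uniqueness u² = 1 − h² = 1 − 0.7878 = 0.2122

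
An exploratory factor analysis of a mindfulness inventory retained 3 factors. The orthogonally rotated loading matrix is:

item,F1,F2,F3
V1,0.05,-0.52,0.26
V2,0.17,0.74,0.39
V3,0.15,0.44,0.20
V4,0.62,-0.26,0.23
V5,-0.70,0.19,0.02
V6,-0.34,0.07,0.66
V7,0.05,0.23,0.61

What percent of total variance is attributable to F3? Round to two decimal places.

SS loadings for F3 = 0.26² + 0.39² + 0.20² + 0.23² + 0.02² + 0.66² + 0.61² = 1.1207
With 7 standardized items, total variance = 7. Proportion = 1.1207/7 = 0.1601 → 16.01%.

16.01%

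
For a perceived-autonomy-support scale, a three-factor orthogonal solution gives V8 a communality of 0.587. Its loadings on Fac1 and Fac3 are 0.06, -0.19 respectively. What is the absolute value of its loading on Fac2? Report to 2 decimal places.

Under orthogonal rotation h² = Σλ², so λ_Fac2² = h² − (0.0397) = 0.587 − 0.0397 = 0.5473.
|λ| = √0.5473 = 0.7398.

0.74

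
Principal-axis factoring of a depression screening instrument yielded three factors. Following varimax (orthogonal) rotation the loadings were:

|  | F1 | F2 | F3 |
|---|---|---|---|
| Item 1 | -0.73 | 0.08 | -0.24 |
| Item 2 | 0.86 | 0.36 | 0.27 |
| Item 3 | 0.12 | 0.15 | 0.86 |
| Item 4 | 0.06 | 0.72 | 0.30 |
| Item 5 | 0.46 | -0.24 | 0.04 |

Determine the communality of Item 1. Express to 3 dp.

0.597

h² = (-0.73)² + 0.08² + (-0.24)² = 0.5329 + 0.0064 + 0.0576 = 0.5969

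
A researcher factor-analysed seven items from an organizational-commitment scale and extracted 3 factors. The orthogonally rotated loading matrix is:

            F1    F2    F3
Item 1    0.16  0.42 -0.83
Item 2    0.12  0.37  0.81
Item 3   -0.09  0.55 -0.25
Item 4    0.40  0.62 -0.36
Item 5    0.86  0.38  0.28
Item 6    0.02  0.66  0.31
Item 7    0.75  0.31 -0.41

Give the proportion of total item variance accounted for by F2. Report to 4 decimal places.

SS loadings for F2 = 0.42² + 0.37² + 0.55² + 0.62² + 0.38² + 0.66² + 0.31² = 1.6763
Proportion of variance = 1.6763 / 7 = 0.2395.

0.2395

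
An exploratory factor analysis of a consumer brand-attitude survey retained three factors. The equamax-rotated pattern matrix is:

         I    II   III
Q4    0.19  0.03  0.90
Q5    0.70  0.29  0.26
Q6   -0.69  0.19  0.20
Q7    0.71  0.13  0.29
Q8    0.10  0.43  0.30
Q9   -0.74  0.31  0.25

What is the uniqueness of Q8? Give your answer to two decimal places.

h² = 0.10² + 0.43² + 0.30² = 0.0100 + 0.1849 + 0.0900 = 0.2849
Uniqueness u² = 1 − h² = 1 − 0.2849 = 0.7151

0.72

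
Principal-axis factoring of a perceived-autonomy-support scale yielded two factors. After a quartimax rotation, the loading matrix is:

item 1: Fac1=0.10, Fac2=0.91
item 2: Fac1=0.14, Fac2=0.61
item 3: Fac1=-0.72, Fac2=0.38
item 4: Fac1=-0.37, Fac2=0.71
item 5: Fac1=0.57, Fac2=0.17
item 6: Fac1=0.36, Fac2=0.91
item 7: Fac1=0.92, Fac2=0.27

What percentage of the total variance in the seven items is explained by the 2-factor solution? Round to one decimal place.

68.1%

Communalities: 0.8381, 0.3917, 0.6628, 0.6410, 0.3538, 0.9577, 0.9193; Σh² = 4.7644.
Total variance with 7 standardized items is 7, so the solution explains 4.7644/7 = 0.6806 = 68.06%.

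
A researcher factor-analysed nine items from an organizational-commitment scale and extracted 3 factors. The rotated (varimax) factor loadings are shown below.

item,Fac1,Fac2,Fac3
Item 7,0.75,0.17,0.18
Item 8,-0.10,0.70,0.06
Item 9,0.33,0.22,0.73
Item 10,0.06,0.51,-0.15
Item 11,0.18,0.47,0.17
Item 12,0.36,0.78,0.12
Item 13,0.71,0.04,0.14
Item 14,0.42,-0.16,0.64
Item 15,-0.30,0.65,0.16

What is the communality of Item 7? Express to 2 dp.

0.62

h² = 0.75² + 0.17² + 0.18² = 0.5625 + 0.0289 + 0.0324 = 0.6238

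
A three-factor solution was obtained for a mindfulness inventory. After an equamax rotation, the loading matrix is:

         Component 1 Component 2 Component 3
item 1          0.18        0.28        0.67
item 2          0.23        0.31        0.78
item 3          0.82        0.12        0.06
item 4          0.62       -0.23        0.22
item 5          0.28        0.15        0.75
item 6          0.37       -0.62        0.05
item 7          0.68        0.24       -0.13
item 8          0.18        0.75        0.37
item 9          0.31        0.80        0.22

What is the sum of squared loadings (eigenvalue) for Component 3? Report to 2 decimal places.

SS loadings for Component 3 = 0.67² + 0.78² + 0.06² + 0.22² + 0.75² + 0.05² + (-0.13)² + 0.37² + 0.22² = 0.4489 + 0.6084 + 0.0036 + 0.0484 + 0.5625 + 0.0025 + 0.0169 + 0.1369 + 0.0484 = 1.8765

1.88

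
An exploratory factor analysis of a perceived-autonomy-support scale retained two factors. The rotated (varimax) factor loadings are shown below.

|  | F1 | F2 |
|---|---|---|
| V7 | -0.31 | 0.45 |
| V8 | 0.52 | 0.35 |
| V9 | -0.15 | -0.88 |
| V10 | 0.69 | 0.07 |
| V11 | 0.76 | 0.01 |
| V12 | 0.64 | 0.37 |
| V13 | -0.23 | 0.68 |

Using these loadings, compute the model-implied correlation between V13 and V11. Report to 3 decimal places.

r̂ = Σ λ_i·λ_j across factors = (-0.23)(0.76) + (0.68)(0.01)
  = -0.1748 +0.0068 = -0.1680

-0.168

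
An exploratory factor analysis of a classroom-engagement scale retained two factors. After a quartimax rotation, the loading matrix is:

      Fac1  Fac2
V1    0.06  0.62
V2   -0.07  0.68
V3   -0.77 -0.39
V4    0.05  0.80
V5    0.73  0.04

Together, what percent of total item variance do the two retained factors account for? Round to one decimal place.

Communalities: 0.3880, 0.4673, 0.7450, 0.6425, 0.5345; Σh² = 2.7773.
Total variance with 5 standardized items is 5, so the solution explains 2.7773/5 = 0.5555 = 55.55%.

55.5%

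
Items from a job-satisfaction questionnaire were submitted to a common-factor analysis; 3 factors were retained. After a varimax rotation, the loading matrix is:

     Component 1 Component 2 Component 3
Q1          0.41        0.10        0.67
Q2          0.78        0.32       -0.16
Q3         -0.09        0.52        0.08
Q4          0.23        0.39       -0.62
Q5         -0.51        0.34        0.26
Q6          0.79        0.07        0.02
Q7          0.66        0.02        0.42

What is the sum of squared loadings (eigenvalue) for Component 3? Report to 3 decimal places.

SS loadings for Component 3 = 0.67² + (-0.16)² + 0.08² + (-0.62)² + 0.26² + 0.02² + 0.42² = 0.4489 + 0.0256 + 0.0064 + 0.3844 + 0.0676 + 0.0004 + 0.1764 = 1.1097

1.110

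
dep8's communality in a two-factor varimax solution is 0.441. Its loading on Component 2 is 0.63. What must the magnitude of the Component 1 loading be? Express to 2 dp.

Under orthogonal rotation h² = Σλ², so λ_Component 1² = h² − (0.3969) = 0.441 − 0.3969 = 0.0441.
|λ| = √0.0441 = 0.2100.

0.21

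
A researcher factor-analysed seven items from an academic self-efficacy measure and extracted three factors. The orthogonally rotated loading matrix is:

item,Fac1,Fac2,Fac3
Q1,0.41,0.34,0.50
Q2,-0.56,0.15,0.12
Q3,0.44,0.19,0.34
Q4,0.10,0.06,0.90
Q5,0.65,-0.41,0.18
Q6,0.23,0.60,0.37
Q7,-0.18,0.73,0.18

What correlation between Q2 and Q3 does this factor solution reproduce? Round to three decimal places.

r̂ = Σ λ_i·λ_j across factors = (-0.56)(0.44) + (0.15)(0.19) + (0.12)(0.34)
  = -0.2464 +0.0285 +0.0408 = -0.1771

-0.177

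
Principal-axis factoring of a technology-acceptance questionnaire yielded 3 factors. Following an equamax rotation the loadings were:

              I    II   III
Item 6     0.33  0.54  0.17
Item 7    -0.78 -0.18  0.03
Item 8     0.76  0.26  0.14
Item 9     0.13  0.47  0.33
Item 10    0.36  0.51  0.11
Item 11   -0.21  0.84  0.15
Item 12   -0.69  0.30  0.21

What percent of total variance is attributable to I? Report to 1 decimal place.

28.0%

SS loadings for I = 0.33² + (-0.78)² + 0.76² + 0.13² + 0.36² + (-0.21)² + (-0.69)² = 1.9616
With 7 standardized items, total variance = 7. Proportion = 1.9616/7 = 0.2802 → 28.02%.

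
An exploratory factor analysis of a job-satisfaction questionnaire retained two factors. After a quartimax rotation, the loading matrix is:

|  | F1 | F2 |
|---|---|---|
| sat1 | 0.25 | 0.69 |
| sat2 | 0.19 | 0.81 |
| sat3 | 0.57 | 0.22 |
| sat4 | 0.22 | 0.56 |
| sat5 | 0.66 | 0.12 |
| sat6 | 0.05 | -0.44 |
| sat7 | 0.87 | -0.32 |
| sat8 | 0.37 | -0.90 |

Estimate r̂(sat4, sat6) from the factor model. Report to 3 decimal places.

-0.235

r̂ = Σ λ_i·λ_j across factors = (0.22)(0.05) + (0.56)(-0.44)
  = +0.0110 -0.2464 = -0.2354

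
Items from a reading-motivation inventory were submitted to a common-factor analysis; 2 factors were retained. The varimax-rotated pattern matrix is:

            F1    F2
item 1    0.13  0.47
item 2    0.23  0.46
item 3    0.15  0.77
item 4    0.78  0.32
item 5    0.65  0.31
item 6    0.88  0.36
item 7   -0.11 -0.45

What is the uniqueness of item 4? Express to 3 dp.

h² = 0.78² + 0.32² = 0.6084 + 0.1024 = 0.7108
Uniqueness u² = 1 − h² = 1 − 0.7108 = 0.2892

0.289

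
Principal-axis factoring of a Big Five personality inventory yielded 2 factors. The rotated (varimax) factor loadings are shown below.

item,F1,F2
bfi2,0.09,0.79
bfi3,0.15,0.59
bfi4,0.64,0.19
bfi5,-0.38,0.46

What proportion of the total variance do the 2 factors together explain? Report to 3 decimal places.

SS loadings by factor: 0.5846, 1.2199; total = 1.8045.
Total variance with 4 standardized items is 4, so the solution explains 1.8045/4 = 0.4511.

0.451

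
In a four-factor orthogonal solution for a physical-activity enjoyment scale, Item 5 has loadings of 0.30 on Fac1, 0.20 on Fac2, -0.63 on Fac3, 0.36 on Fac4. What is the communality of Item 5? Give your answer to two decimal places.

0.66

h² = 0.30² + 0.20² + (-0.63)² + 0.36² = 0.0900 + 0.0400 + 0.3969 + 0.1296 = 0.6565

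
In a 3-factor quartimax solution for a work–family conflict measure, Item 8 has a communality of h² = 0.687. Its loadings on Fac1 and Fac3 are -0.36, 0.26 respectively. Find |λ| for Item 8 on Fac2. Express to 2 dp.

Under orthogonal rotation h² = Σλ², so λ_Fac2² = h² − (0.1972) = 0.687 − 0.1972 = 0.4898.
|λ| = √0.4898 = 0.6999.

0.70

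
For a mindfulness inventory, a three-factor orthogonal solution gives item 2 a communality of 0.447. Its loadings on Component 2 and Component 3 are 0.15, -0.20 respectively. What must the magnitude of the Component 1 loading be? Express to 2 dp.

0.62

Under orthogonal rotation h² = Σλ², so λ_Component 1² = h² − (0.0625) = 0.447 − 0.0625 = 0.3845.
|λ| = √0.3845 = 0.6201.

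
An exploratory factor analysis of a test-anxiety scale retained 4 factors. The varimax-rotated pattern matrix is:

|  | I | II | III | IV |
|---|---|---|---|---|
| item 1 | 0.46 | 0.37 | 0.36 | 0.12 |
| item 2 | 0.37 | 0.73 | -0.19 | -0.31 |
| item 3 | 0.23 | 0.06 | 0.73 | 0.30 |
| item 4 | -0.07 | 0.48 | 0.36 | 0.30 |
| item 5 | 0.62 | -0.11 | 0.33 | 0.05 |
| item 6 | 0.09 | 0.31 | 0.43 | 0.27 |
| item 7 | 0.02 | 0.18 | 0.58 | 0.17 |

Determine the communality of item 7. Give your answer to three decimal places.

0.398

h² = 0.02² + 0.18² + 0.58² + 0.17² = 0.0004 + 0.0324 + 0.3364 + 0.0289 = 0.3981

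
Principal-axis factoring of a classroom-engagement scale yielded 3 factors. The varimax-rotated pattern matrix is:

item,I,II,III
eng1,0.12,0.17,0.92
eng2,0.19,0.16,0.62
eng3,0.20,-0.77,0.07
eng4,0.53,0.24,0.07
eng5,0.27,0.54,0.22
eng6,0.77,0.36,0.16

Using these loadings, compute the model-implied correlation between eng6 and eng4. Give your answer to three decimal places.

r̂ = Σ λ_i·λ_j across factors = (0.77)(0.53) + (0.36)(0.24) + (0.16)(0.07)
  = +0.4081 +0.0864 +0.0112 = 0.5057

0.506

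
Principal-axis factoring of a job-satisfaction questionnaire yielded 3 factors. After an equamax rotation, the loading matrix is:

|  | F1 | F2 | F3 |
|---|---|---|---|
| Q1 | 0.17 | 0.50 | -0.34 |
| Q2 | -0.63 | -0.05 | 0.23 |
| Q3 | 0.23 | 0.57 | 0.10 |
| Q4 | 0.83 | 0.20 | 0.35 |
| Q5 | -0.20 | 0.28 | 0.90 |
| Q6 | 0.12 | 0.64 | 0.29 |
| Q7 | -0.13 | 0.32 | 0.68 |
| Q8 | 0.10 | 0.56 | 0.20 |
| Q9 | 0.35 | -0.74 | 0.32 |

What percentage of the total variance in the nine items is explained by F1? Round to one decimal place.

15.2%

SS loadings for F1 = 0.17² + (-0.63)² + 0.23² + 0.83² + (-0.20)² + 0.12² + (-0.13)² + 0.10² + 0.35² = 1.3714
With 9 standardized items, total variance = 9. Proportion = 1.3714/9 = 0.1524 → 15.24%.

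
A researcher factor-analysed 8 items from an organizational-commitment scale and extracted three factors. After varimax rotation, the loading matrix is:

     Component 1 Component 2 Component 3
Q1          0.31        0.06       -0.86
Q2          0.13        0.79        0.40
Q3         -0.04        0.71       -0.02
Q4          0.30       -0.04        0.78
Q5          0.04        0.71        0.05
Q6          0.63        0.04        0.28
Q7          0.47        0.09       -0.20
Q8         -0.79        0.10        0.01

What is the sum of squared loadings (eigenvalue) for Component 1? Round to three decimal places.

SS loadings for Component 1 = 0.31² + 0.13² + (-0.04)² + 0.30² + 0.04² + 0.63² + 0.47² + (-0.79)² = 0.0961 + 0.0169 + 0.0016 + 0.0900 + 0.0016 + 0.3969 + 0.2209 + 0.6241 = 1.4481

1.448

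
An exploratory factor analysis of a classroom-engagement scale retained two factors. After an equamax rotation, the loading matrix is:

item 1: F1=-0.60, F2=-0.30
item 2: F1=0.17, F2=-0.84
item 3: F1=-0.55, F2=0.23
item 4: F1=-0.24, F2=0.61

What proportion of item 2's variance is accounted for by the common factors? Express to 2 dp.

h² = 0.17² + (-0.84)² = 0.0289 + 0.7056 = 0.7345

0.73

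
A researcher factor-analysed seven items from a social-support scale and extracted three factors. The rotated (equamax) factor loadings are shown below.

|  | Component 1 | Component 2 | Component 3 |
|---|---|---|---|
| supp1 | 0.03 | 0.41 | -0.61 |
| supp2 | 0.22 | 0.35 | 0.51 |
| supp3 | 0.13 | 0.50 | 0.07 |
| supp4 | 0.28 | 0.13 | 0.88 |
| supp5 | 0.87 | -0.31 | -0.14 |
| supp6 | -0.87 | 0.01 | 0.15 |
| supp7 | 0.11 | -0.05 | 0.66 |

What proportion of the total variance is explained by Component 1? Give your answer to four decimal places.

SS loadings for Component 1 = 0.03² + 0.22² + 0.13² + 0.28² + 0.87² + (-0.87)² + 0.11² = 1.6705
Proportion of variance = 1.6705 / 7 = 0.2386.

0.2386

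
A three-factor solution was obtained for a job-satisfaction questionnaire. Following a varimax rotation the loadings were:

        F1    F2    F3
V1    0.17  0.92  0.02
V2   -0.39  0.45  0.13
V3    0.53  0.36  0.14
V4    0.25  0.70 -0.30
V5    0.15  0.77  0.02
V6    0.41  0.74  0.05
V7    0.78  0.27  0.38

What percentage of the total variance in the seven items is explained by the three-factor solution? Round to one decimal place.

64.0%

SS loadings by factor: 1.3234, 2.8819, 0.2742; total = 4.4795.
Total variance with 7 standardized items is 7, so the solution explains 4.4795/7 = 0.6399 = 63.99%.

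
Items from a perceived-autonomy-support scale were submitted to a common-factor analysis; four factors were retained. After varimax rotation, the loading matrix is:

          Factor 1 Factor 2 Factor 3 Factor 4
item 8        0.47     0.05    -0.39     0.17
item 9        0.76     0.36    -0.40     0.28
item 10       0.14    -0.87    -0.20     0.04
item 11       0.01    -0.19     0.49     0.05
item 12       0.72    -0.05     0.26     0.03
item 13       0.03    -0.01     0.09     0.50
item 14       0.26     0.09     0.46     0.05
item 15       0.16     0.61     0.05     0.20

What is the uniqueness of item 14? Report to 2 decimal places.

h² = 0.26² + 0.09² + 0.46² + 0.05² = 0.0676 + 0.0081 + 0.2116 + 0.0025 = 0.2898
Uniqueness u² = 1 − h² = 1 − 0.2898 = 0.7102

0.71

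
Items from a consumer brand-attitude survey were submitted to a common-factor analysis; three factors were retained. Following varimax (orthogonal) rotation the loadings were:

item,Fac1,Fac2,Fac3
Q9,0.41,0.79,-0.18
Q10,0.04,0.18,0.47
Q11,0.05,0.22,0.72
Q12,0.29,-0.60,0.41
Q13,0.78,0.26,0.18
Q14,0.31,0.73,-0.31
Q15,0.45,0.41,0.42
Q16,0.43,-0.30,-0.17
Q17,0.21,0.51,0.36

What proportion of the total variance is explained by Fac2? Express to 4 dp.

0.2426

SS loadings for Fac2 = 0.79² + 0.18² + 0.22² + (-0.60)² + 0.26² + 0.73² + 0.41² + (-0.30)² + 0.51² = 2.1836
Proportion of variance = 2.1836 / 9 = 0.2426.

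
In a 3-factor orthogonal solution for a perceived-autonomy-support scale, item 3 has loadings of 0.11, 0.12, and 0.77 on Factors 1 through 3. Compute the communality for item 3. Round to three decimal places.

0.619

h² = 0.11² + 0.12² + 0.77² = 0.0121 + 0.0144 + 0.5929 = 0.6194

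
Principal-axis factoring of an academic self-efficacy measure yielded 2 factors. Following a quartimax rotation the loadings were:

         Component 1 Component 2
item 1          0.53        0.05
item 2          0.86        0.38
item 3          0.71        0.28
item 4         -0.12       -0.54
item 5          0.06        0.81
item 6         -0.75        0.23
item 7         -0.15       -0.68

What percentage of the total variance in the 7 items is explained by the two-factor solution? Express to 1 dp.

SS loadings by factor: 2.1276, 1.6883; total = 3.8159.
Total variance with 7 standardized items is 7, so the solution explains 3.8159/7 = 0.5451 = 54.51%.

54.5%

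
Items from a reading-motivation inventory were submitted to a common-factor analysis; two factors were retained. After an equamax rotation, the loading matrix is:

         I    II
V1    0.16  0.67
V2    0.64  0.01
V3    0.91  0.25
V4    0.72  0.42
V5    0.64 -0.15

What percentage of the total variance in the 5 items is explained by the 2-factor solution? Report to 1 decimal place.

58.0%

SS loadings by factor: 2.1913, 0.7104; total = 2.9017.
Total variance with 5 standardized items is 5, so the solution explains 2.9017/5 = 0.5803 = 58.03%.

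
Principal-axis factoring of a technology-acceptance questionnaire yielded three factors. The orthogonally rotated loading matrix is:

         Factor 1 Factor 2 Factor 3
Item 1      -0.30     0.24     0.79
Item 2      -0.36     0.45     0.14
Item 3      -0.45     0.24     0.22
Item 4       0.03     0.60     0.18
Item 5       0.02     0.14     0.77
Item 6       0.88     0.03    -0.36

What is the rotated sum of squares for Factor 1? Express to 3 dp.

1.198

SS loadings for Factor 1 = (-0.30)² + (-0.36)² + (-0.45)² + 0.03² + 0.02² + 0.88² = 0.0900 + 0.1296 + 0.2025 + 0.0009 + 0.0004 + 0.7744 = 1.1978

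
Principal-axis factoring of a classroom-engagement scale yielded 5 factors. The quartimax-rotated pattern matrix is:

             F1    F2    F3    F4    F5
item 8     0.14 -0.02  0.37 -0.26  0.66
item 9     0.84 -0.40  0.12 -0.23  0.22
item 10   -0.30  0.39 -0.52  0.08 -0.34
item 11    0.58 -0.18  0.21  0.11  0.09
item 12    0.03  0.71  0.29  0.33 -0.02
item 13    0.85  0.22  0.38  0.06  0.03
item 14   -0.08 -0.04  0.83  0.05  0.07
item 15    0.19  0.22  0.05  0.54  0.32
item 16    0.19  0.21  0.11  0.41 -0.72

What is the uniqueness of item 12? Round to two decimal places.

h² = 0.03² + 0.71² + 0.29² + 0.33² + (-0.02)² = 0.0009 + 0.5041 + 0.0841 + 0.1089 + 0.0004 = 0.6984
Uniqueness u² = 1 − h² = 1 − 0.6984 = 0.3016

0.30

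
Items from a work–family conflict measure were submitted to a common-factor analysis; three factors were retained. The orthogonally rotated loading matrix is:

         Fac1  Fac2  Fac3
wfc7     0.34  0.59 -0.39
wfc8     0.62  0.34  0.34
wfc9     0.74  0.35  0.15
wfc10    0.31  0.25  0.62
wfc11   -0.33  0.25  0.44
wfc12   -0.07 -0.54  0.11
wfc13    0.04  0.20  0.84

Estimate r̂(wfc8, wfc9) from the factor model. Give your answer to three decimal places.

r̂ = Σ λ_i·λ_j across factors = (0.62)(0.74) + (0.34)(0.35) + (0.34)(0.15)
  = +0.4588 +0.1190 +0.0510 = 0.6288

0.629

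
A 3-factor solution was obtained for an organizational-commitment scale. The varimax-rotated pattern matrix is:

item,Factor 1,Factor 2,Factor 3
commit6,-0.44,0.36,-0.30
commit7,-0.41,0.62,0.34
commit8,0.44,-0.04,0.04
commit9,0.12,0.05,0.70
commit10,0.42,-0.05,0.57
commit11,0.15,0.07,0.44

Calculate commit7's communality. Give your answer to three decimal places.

0.668

h² = (-0.41)² + 0.62² + 0.34² = 0.1681 + 0.3844 + 0.1156 = 0.6681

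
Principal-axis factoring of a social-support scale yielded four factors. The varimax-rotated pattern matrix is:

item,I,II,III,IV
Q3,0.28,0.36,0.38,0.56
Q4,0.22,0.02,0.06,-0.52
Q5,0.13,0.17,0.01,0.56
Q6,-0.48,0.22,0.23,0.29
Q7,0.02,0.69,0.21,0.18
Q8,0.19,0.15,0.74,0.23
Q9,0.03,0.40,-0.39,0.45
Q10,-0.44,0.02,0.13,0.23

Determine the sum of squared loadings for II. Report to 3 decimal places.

SS loadings for II = 0.36² + 0.02² + 0.17² + 0.22² + 0.69² + 0.15² + 0.40² + 0.02² = 0.1296 + 0.0004 + 0.0289 + 0.0484 + 0.4761 + 0.0225 + 0.1600 + 0.0004 = 0.8663

0.866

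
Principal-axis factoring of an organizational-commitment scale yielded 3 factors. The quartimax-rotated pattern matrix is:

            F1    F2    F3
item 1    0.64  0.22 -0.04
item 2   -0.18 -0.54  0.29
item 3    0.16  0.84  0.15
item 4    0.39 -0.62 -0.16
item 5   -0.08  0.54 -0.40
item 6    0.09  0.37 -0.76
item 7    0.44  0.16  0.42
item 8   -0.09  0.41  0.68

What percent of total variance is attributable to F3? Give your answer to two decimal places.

18.88%

SS loadings for F3 = (-0.04)² + 0.29² + 0.15² + (-0.16)² + (-0.40)² + (-0.76)² + 0.42² + 0.68² = 1.5102
With 8 standardized items, total variance = 8. Proportion = 1.5102/8 = 0.1888 → 18.88%.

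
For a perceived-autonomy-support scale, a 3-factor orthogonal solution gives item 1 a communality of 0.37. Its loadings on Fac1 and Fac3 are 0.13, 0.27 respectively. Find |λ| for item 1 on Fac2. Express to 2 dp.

0.53

Under orthogonal rotation h² = Σλ², so λ_Fac2² = h² − (0.0898) = 0.37 − 0.0898 = 0.2802.
|λ| = √0.2802 = 0.5293.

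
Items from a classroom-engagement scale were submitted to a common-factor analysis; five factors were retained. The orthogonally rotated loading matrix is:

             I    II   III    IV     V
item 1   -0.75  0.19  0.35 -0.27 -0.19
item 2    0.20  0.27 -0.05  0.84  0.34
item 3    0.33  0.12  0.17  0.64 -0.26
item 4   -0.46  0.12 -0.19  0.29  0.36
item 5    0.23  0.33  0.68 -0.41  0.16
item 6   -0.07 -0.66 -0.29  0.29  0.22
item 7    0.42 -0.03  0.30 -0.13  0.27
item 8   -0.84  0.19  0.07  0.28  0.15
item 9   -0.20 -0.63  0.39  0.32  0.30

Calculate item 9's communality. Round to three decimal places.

h² = (-0.20)² + (-0.63)² + 0.39² + 0.32² + 0.30² = 0.0400 + 0.3969 + 0.1521 + 0.1024 + 0.0900 = 0.7814

0.781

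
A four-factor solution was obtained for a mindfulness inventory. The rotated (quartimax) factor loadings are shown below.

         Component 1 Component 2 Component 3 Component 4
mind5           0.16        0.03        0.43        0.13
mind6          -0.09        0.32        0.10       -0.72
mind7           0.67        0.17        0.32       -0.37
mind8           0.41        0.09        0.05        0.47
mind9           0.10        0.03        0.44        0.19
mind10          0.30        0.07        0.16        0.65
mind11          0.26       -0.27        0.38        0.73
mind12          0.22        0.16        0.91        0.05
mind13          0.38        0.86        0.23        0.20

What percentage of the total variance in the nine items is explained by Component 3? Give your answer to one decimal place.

17.2%

SS loadings for Component 3 = 0.43² + 0.10² + 0.32² + 0.05² + 0.44² + 0.16² + 0.38² + 0.91² + 0.23² = 1.5444
With 9 standardized items, total variance = 9. Proportion = 1.5444/9 = 0.1716 → 17.16%.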